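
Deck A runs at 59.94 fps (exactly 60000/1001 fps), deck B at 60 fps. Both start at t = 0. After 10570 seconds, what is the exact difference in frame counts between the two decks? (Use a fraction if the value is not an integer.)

A emits 60000/1001 × 10570 = 90600000/143 frames; B emits 60 × 10570 = 634200.
Difference = 90600/143 frames (≈ 633.5664); B is ahead of A.

90600/143 frames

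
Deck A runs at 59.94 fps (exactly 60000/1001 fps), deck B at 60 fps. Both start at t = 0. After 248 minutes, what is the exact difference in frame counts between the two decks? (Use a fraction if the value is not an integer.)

892800/1001 frames

248 min = 14880 s.
A emits 60000/1001 × 14880 = 892800000/1001 frames; B emits 60 × 14880 = 892800.
Difference = 892800/1001 frames (≈ 891.9081); B is ahead of A.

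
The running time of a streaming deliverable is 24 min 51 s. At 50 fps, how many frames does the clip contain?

24 min 51 s = 1491 s.
Frames = 1491 × 50 = 74550.

74550 frames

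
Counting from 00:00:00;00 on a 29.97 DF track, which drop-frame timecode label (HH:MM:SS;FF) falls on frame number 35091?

Each 10-minute DF block holds 10 × 60 × 30 − 9 × 2 = 17982 frames. 35091 ÷ 17982 → 1 full block, remainder 17109.
Within the partial block the first minute is 1800 frames and each further minute 1798, so 9 further minute boundaries passed. Total skipped labels = 18 × 1 + 2 × 9 = 36.
Non-drop label index = 35091 + 36 = 35127; at 30 labels/s that is 00:19:30:27, i.e. DF 00:19:30;27.

00:19:30;27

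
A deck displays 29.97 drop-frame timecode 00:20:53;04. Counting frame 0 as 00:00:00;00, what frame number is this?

37558

As if non-drop at 30 labels/s: (0 × 3600 + 20 × 60 + 53) × 30 + 4 = 37594.
Minute boundaries passed: 20; those not divisible by 10: 20 − 2 = 18; dropped labels = 2 × 18 = 36.
Actual frame index = 37594 − 36 = 37558.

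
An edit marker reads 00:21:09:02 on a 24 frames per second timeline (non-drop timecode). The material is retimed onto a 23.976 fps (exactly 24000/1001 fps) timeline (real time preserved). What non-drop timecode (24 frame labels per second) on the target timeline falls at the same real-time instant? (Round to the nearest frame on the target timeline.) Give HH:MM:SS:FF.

Source frame index: (0×3600 + 21×60 + 9) × 24 + 2 = 30458.
Real time: 30458 / (24) = 15229/12 s.
Target frame: (15229/12) × (24000/1001) = 30458000/1001 ≈ 30427.572 → 30428.
At 24 labels/s: frame 30428 → 00:21:07:20.

00:21:07:20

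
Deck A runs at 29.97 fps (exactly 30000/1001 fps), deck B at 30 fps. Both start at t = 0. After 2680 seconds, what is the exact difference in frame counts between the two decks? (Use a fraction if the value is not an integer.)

A emits 30000/1001 × 2680 = 80400000/1001 frames; B emits 30 × 2680 = 80400.
Difference = 80400/1001 frames (≈ 80.3197); B is ahead of A.

80400/1001 frames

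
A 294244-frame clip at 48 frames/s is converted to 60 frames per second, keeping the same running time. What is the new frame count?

Target frames = source frames × (target rate / source rate) = 294244 × (60)/(48) = 294244 × 5/4 = 367805.

367805 frames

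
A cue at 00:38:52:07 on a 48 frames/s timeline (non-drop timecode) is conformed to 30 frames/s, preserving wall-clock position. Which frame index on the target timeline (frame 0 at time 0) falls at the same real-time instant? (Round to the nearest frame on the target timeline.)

Source frame index: (0×3600 + 38×60 + 52) × 48 + 7 = 111943.
Real time: 111943 / (48) = 111943/48 s.
Target frame: (111943/48) × (30) = 559715/8 ≈ 69964.375 → 69964.

frame 69964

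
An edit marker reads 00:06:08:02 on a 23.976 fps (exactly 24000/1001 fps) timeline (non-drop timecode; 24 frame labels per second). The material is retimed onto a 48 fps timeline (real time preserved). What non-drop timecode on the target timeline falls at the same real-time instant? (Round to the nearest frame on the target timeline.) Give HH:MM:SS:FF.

Source frame index: (0×3600 + 6×60 + 8) × 24 + 2 = 8834.
Real time: 8834 / (24000/1001) = 4421417/12000 s.
Target frame: (4421417/12000) × (48) = 4421417/250 ≈ 17685.668 → 17686.
At 48 labels/s: frame 17686 → 00:06:08:22.

00:06:08:22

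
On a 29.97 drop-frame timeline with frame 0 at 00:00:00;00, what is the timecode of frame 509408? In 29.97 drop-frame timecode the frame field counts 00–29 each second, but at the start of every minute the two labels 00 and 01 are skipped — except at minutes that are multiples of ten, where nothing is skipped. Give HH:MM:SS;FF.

04:43:17;08

Each 10-minute DF block holds 10 × 60 × 30 − 9 × 2 = 17982 frames. 509408 ÷ 17982 → 28 full blocks, remainder 5912.
Within the partial block the first minute is 1800 frames and each further minute 1798, so 3 further minute boundaries passed. Total skipped labels = 18 × 28 + 2 × 3 = 510.
Non-drop label index = 509408 + 510 = 509918; at 30 labels/s that is 04:43:17:08, i.e. DF 04:43:17;08.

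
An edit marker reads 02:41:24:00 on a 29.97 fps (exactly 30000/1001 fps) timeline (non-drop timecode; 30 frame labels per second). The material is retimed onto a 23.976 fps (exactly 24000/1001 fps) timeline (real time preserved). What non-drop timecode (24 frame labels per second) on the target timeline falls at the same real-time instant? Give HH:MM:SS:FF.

Source frame index: (2×3600 + 41×60 + 24) × 30 + 0 = 290520.
Real time: 290520 / (30000/1001) = 2423421/250 s.
Target frame: (2423421/250) × (24000/1001) = 232416.
At 24 labels/s: frame 232416 → 02:41:24:00.

02:41:24:00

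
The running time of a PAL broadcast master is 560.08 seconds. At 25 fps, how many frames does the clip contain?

Frames = 560.08 × 25 = 14002.

14002 frames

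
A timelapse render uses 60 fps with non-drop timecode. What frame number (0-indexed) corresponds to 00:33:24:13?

Total seconds to the label: (0 × 3600 + 33 × 60 + 24) = 2004.
Frame index = 2004 × 60 + 13 = 120253.

120253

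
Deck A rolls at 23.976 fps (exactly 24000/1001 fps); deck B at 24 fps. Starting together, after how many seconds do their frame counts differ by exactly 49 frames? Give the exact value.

49049/24 seconds

The gap grows by |24 − 24000/1001| = 24/1001 frames per second.
Time for a 49-frame gap: 49 ÷ (24/1001) = 49049/24 s.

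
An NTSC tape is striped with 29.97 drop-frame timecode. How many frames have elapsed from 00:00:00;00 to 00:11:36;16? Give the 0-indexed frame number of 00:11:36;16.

Complete 10-minute blocks: 1, each 17982 frames → 17982.
Remaining 1 whole minute in the current block: 1800 + 0 × 1798 = 1800 frames.
Within the current minute: 36 × 30 + 16 − 2 = 1094 (labels ;00/;01 skipped at this minute). Total = 17982 + 1800 + 1094 = 20876.

20876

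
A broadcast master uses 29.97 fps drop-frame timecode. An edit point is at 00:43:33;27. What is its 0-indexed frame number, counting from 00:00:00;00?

78339

Complete 10-minute blocks: 4, each 17982 frames → 71928.
Remaining 3 whole minutes in the current block: 1800 + 2 × 1798 = 5396 frames.
Within the current minute: 33 × 30 + 27 − 2 = 1015 (labels ;00/;01 skipped at this minute). Total = 71928 + 5396 + 1015 = 78339.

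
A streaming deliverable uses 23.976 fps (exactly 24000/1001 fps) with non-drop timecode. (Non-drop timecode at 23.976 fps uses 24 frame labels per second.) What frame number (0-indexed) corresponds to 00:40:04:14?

Total seconds to the label: (0 × 3600 + 40 × 60 + 4) = 2404.
Frame index = 2404 × 24 + 14 = 57710.

57710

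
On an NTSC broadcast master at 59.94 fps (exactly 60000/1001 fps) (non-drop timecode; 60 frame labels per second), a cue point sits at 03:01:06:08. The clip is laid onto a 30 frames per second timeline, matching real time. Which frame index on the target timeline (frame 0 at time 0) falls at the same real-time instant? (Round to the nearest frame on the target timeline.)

frame 326310

Source frame index: (3×3600 + 1×60 + 6) × 60 + 8 = 651968.
Real time: 651968 / (60000/1001) = 20394374/1875 s.
Target frame: (20394374/1875) × (30) = 40788748/125 ≈ 326309.984 → 326310.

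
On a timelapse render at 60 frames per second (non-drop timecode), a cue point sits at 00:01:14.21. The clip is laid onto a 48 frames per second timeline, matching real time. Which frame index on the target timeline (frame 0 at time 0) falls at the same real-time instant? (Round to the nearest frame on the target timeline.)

Source frame index: (0×3600 + 1×60 + 14) × 60 + 21 = 4461.
Real time: 4461 / (60) = 1487/20 s.
Target frame: (1487/20) × (48) = 17844/5 ≈ 3568.800 → 3569.

frame 3569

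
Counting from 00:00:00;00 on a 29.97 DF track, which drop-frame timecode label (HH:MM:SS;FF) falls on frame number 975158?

09:02:17;24

Each 10-minute DF block holds 10 × 60 × 30 − 9 × 2 = 17982 frames. 975158 ÷ 17982 → 54 full blocks, remainder 4130.
Within the partial block the first minute is 1800 frames and each further minute 1798, so 2 further minute boundaries passed. Total skipped labels = 18 × 54 + 2 × 2 = 976.
Non-drop label index = 975158 + 976 = 976134; at 30 labels/s that is 09:02:17:24, i.e. DF 09:02:17;24.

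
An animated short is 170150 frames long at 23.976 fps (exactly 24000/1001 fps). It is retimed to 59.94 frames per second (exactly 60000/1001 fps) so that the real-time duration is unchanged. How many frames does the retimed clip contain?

Target frames = source frames × (target rate / source rate) = 170150 × (60000/1001)/(24000/1001) = 170150 × 5/2 = 425375.

425375 frames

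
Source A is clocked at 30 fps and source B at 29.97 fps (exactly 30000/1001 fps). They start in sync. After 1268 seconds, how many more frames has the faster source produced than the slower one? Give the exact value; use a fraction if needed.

38040/1001 frames

A emits 30 × 1268 = 38040 frames; B emits 30000/1001 × 1268 = 38040000/1001.
Difference = 38040/1001 frames (≈ 38.0020); B is behind A.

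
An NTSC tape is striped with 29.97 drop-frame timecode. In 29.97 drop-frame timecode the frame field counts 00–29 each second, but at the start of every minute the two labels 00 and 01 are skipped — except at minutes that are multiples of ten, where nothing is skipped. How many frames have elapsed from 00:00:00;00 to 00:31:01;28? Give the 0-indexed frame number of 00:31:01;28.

Complete 10-minute blocks: 3, each 17982 frames → 53946.
Remaining 1 whole minute in the current block: 1800 + 0 × 1798 = 1800 frames.
Within the current minute: 1 × 30 + 28 − 2 = 56 (labels ;00/;01 skipped at this minute). Total = 53946 + 1800 + 56 = 55802.

55802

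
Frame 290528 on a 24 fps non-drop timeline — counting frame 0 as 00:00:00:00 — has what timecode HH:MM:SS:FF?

03:21:45:08

290528 ÷ 24 = 12105 full seconds, remainder 8 frames.
12105 s = 3 h 21 min 45 s.
Timecode: 03:21:45:08.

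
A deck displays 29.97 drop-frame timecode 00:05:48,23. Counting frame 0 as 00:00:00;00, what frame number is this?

10453

Complete 10-minute blocks: 0, each 17982 frames → 0.
Remaining 5 whole minutes in the current block: 1800 + 4 × 1798 = 8992 frames.
Within the current minute: 48 × 30 + 23 − 2 = 1461 (labels ;00/;01 skipped at this minute). Total = 0 + 8992 + 1461 = 10453.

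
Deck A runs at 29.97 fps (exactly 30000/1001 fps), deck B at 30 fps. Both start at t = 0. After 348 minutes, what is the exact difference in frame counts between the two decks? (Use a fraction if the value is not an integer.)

348 min = 20880 s.
A emits 30000/1001 × 20880 = 626400000/1001 frames; B emits 30 × 20880 = 626400.
Difference = 626400/1001 frames (≈ 625.7742); B is ahead of A.

626400/1001 frames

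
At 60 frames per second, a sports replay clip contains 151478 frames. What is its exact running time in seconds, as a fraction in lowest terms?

75739/30 seconds

Running time = 151478 ÷ (60) = 151478 × 1/60 = 75739/30 s.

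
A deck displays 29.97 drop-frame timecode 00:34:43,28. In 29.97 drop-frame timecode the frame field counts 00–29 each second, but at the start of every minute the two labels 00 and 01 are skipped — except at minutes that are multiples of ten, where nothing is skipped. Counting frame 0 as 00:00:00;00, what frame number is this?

As if non-drop at 30 labels/s: (0 × 3600 + 34 × 60 + 43) × 30 + 28 = 62518.
Minute boundaries passed: 34; those not divisible by 10: 34 − 3 = 31; dropped labels = 2 × 31 = 62.
Actual frame index = 62518 − 62 = 62456.

62456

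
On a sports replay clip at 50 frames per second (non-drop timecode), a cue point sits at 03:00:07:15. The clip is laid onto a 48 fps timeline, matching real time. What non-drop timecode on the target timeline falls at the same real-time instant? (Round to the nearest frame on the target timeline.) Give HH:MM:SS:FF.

Source frame index: (3×3600 + 0×60 + 7) × 50 + 15 = 540365.
Real time: 540365 / (50) = 108073/10 s.
Target frame: (108073/10) × (48) = 2593752/5 ≈ 518750.400 → 518750.
At 48 labels/s: frame 518750 → 03:00:07:14.

03:00:07:14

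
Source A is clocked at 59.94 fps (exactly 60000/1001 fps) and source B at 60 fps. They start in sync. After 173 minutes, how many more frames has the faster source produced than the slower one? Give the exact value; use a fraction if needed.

622800/1001 frames

173 min = 10380 s.
A emits 60000/1001 × 10380 = 622800000/1001 frames; B emits 60 × 10380 = 622800.
Difference = 622800/1001 frames (≈ 622.1778); B is ahead of A.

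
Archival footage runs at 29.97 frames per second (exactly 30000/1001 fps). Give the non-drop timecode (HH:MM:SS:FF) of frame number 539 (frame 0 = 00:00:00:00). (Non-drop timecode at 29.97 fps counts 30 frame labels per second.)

539 ÷ 30 = 17 full seconds, remainder 29 frames.
17 s = 0 h 0 min 17 s.
Timecode: 00:00:17:29.

00:00:17:29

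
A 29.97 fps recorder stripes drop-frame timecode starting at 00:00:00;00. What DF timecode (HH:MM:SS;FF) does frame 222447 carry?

02:03:42;09

Each 10-minute DF block holds 10 × 60 × 30 − 9 × 2 = 17982 frames. 222447 ÷ 17982 → 12 full blocks, remainder 6663.
Within the partial block the first minute is 1800 frames and each further minute 1798, so 3 further minute boundaries passed. Total skipped labels = 18 × 12 + 2 × 3 = 222.
Non-drop label index = 222447 + 222 = 222669; at 30 labels/s that is 02:03:42:09, i.e. DF 02:03:42;09.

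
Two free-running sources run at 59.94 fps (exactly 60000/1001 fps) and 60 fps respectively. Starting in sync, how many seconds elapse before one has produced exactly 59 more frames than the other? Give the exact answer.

59059/60 seconds

The gap grows by |60 − 60000/1001| = 60/1001 frames per second.
Time for a 59-frame gap: 59 ÷ (60/1001) = 59059/60 s.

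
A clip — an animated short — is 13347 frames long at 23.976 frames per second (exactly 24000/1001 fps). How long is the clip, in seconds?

556.681125 seconds

Running time = 13347 / (24000/1001) = 556.681125 s.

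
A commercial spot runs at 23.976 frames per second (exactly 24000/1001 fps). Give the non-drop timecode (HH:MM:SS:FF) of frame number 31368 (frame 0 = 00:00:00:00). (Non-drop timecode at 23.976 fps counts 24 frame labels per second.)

00:21:47:00

31368 ÷ 24 = 1307 full seconds, remainder 0 frames.
1307 s = 0 h 21 min 47 s.
Timecode: 00:21:47:00.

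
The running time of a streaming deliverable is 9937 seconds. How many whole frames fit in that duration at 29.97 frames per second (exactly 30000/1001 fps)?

297812 frames

Frames = 9937 × 30000/1001 = 298110000/1001 ≈ 297812.1878.
Complete frames: 297812.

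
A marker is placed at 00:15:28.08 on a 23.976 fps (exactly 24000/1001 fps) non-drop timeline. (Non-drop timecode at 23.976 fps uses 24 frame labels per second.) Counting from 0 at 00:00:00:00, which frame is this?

22280

Total seconds to the label: (0 × 3600 + 15 × 60 + 28) = 928.
Frame index = 928 × 24 + 8 = 22280.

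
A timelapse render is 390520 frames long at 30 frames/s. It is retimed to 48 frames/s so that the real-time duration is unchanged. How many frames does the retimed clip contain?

Target frames = source frames × (target rate / source rate) = 390520 × (48)/(30) = 390520 × 8/5 = 624832.

624832 frames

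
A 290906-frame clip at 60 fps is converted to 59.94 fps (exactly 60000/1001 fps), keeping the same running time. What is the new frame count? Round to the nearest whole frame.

Frames at target rate = 290906 × (60000/1001) / (60) = 3778000/13 ≈ 290615.385.
Nearest whole frame: 290615.

290615 frames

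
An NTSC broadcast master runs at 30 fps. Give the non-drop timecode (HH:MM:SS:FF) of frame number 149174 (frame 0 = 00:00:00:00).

149174 ÷ 30 = 4972 full seconds, remainder 14 frames.
4972 s = 1 h 22 min 52 s.
Timecode: 01:22:52:14.

01:22:52:14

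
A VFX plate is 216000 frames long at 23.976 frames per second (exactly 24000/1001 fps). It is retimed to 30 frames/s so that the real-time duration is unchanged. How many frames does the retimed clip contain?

Target frames = source frames × (target rate / source rate) = 216000 × (30)/(24000/1001) = 216000 × 1001/800 = 270270.

270270 frames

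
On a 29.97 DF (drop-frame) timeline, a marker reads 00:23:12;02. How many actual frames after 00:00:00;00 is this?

As if non-drop at 30 labels/s: (0 × 3600 + 23 × 60 + 12) × 30 + 2 = 41762.
Minute boundaries passed: 23; those not divisible by 10: 23 − 2 = 21; dropped labels = 2 × 21 = 42.
Actual frame index = 41762 − 42 = 41720.

41720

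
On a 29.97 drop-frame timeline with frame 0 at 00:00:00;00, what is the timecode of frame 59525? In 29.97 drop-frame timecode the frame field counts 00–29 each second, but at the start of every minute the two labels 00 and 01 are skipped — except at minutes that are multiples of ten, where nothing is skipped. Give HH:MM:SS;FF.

Each 10-minute DF block holds 10 × 60 × 30 − 9 × 2 = 17982 frames. 59525 ÷ 17982 → 3 full blocks, remainder 5579.
Within the partial block the first minute is 1800 frames and each further minute 1798, so 3 further minute boundaries passed. Total skipped labels = 18 × 3 + 2 × 3 = 60.
Non-drop label index = 59525 + 60 = 59585; at 30 labels/s that is 00:33:06:05, i.e. DF 00:33:06;05.

00:33:06;05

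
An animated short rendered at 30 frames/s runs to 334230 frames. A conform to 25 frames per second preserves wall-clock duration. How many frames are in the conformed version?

Frames at target rate = 334230 × (25) / (30) = 278525.

278525 frames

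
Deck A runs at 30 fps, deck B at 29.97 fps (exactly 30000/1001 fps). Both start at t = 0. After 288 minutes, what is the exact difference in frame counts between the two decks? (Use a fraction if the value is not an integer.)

288 min = 17280 s.
A emits 30 × 17280 = 518400 frames; B emits 30000/1001 × 17280 = 518400000/1001.
Difference = 518400/1001 frames (≈ 517.8821); B is behind A.

518400/1001 frames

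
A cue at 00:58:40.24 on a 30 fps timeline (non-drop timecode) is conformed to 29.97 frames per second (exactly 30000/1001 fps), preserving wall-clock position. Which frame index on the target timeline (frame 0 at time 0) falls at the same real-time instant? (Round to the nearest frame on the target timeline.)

frame 105518

Source frame index: (0×3600 + 58×60 + 40) × 30 + 24 = 105624.
Real time: 105624 / (30) = 17604/5 s.
Target frame: (17604/5) × (30000/1001) = 105624000/1001 ≈ 105518.482 → 105518.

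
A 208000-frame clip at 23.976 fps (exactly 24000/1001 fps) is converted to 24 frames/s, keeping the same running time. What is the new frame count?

208208 frames

Target frames = source frames × (target rate / source rate) = 208000 × (24)/(24000/1001) = 208000 × 1001/1000 = 208208.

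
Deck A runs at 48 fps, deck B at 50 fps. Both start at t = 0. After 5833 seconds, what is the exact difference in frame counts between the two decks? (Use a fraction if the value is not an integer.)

A emits 48 × 5833 = 279984 frames; B emits 50 × 5833 = 291650.
Difference = 11666 frames; B is ahead of A.

11666 frames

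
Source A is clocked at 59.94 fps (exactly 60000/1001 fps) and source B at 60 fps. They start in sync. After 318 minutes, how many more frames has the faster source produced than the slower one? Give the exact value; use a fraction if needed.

318 min = 19080 s.
A emits 60000/1001 × 19080 = 1144800000/1001 frames; B emits 60 × 19080 = 1144800.
Difference = 1144800/1001 frames (≈ 1143.6563); B is ahead of A.

1144800/1001 frames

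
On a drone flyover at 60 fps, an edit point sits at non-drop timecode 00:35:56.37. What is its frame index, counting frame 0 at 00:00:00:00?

Total seconds to the label: (0 × 3600 + 35 × 60 + 56) = 2156.
Frame index = 2156 × 60 + 37 = 129397.

frame 129397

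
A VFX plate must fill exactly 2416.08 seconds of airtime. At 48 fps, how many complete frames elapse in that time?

115971 frames

Frames = 2416.08 × 48 = 2899296/25 ≈ 115971.8400.
Complete frames: 115971.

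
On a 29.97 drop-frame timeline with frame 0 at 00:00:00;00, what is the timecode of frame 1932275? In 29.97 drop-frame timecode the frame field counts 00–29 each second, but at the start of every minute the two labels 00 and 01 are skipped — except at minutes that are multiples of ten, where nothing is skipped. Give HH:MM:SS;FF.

17:54:33;19

Ten DF minutes hold 17982 frames, so frame 1932275 lies in block 107 (frames 1924074–1942055) with 8201 frames into that block.
The block's first minute is 1800 frames and the rest 1798 each; 8201 frames reaches minute 4, so 107 × 18 + 4 × 2 = 1934 labels have been skipped so far.
Adding those back, label number 1932275 + 1934 = 1934209 at 30 labels/s is 64473 s + 19 f = 17 h 54 min 33 s frame 19, i.e. 17:54:33;19.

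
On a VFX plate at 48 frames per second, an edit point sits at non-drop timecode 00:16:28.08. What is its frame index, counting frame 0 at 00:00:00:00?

47432

Total seconds to the label: (0 × 3600 + 16 × 60 + 28) = 988.
Frame index = 988 × 48 + 8 = 47432.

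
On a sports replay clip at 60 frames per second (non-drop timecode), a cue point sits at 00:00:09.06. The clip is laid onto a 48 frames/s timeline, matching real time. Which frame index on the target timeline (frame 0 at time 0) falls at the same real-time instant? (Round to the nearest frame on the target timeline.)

Source frame index: (0×3600 + 0×60 + 9) × 60 + 6 = 546.
Real time: 546 / (60) = 91/10 s.
Target frame: (91/10) × (48) = 2184/5 ≈ 436.800 → 437.

frame 437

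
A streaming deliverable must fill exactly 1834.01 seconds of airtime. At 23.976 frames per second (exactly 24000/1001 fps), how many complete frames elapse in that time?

Frames = 1834.01 × 24000/1001 = 44016240/1001 ≈ 43972.2677.
Complete frames: 43972.

43972 frames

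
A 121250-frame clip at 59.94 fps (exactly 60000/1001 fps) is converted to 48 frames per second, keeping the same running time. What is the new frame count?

97097 frames

Target frames = source frames × (target rate / source rate) = 121250 × (48)/(60000/1001) = 121250 × 1001/1250 = 97097.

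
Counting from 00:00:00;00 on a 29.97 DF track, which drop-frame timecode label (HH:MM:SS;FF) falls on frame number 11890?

Each 10-minute DF block holds 10 × 60 × 30 − 9 × 2 = 17982 frames. 11890 ÷ 17982 → 0 full blocks, remainder 11890.
Within the partial block the first minute is 1800 frames and each further minute 1798, so 6 further minute boundaries passed. Total skipped labels = 18 × 0 + 2 × 6 = 12.
Non-drop label index = 11890 + 12 = 11902; at 30 labels/s that is 00:06:36:22, i.e. DF 00:06:36;22.

00:06:36;22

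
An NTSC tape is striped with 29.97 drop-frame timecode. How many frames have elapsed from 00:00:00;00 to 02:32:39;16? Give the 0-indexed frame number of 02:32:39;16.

Complete 10-minute blocks: 15, each 17982 frames → 269730.
Remaining 2 whole minutes in the current block: 1800 + 1 × 1798 = 3598 frames.
Within the current minute: 39 × 30 + 16 − 2 = 1184 (labels ;00/;01 skipped at this minute). Total = 269730 + 3598 + 1184 = 274512.

274512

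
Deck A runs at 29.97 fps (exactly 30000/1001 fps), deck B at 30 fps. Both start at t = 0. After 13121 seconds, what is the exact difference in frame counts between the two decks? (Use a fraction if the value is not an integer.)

393630/1001 frames

A emits 30000/1001 × 13121 = 393630000/1001 frames; B emits 30 × 13121 = 393630.
Difference = 393630/1001 frames (≈ 393.2368); B is ahead of A.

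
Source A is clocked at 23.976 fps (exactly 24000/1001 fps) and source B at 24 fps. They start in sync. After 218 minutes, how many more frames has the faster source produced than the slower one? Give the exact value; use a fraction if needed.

313920/1001 frames

218 min = 13080 s.
A emits 24000/1001 × 13080 = 313920000/1001 frames; B emits 24 × 13080 = 313920.
Difference = 313920/1001 frames (≈ 313.6064); B is ahead of A.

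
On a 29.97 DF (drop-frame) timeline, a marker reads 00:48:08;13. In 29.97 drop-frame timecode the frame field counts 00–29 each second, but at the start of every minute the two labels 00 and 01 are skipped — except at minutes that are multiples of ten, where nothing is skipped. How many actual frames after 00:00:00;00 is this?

As if non-drop at 30 labels/s: (0 × 3600 + 48 × 60 + 8) × 30 + 13 = 86653.
Minute boundaries passed: 48; those not divisible by 10: 48 − 4 = 44; dropped labels = 2 × 44 = 88.
Actual frame index = 86653 − 88 = 86565.

86565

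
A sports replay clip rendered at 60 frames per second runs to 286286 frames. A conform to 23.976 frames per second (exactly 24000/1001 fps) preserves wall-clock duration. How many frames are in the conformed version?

Target frames = source frames × (target rate / source rate) = 286286 × (24000/1001)/(60) = 286286 × 400/1001 = 114400.

114400 frames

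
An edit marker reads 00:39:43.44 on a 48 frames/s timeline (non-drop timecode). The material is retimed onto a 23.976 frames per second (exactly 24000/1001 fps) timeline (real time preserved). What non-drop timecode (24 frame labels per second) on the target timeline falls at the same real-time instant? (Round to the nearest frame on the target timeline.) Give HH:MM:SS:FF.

Source frame index: (0×3600 + 39×60 + 43) × 48 + 44 = 114428.
Real time: 114428 / (48) = 28607/12 s.
Target frame: (28607/12) × (24000/1001) = 57214000/1001 ≈ 57156.843 → 57157.
At 24 labels/s: frame 57157 → 00:39:41:13.

00:39:41:13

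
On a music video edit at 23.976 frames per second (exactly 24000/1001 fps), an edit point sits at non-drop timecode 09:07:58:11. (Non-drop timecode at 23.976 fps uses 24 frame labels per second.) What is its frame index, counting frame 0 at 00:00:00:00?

Total seconds to the label: (9 × 3600 + 7 × 60 + 58) = 32878.
Frame index = 32878 × 24 + 11 = 789083.

frame 789083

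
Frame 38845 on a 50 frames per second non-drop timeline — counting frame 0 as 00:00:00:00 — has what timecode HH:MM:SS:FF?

00:12:56:45

38845 ÷ 50 = 776 full seconds, remainder 45 frames.
776 s = 0 h 12 min 56 s.
Timecode: 00:12:56:45.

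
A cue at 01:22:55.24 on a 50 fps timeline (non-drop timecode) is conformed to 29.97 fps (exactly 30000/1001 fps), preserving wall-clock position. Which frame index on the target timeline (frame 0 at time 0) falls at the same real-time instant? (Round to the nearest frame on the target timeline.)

Source frame index: (1×3600 + 22×60 + 55) × 50 + 24 = 248774.
Real time: 248774 / (50) = 124387/25 s.
Target frame: (124387/25) × (30000/1001) = 149264400/1001 ≈ 149115.285 → 149115.

frame 149115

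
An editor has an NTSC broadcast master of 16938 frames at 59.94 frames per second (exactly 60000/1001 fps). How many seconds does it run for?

Running time = 16938 / (60000/1001) = 282.5823 s.

282.5823 seconds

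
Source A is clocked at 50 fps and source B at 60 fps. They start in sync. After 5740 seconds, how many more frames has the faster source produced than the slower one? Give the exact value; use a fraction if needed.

A emits 50 × 5740 = 287000 frames; B emits 60 × 5740 = 344400.
Difference = 57400 frames; B is ahead of A.

57400 frames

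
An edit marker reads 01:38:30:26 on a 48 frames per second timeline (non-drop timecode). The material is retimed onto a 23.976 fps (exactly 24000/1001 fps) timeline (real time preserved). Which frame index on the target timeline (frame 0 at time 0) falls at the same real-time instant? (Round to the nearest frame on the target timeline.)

frame 141711

Source frame index: (1×3600 + 38×60 + 30) × 48 + 26 = 283706.
Real time: 283706 / (48) = 141853/24 s.
Target frame: (141853/24) × (24000/1001) = 141853000/1001 ≈ 141711.289 → 141711.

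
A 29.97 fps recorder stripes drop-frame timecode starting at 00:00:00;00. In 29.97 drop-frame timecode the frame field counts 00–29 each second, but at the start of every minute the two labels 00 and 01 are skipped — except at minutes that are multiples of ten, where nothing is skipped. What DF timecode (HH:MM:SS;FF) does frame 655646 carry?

Ten DF minutes hold 17982 frames, so frame 655646 lies in block 36 (frames 647352–665333) with 8294 frames into that block.
The block's first minute is 1800 frames and the rest 1798 each; 8294 frames reaches minute 4, so 36 × 18 + 4 × 2 = 656 labels have been skipped so far.
Adding those back, label number 655646 + 656 = 656302 at 30 labels/s is 21876 s + 22 f = 6 h 4 min 36 s frame 22, i.e. 06:04:36;22.

06:04:36;22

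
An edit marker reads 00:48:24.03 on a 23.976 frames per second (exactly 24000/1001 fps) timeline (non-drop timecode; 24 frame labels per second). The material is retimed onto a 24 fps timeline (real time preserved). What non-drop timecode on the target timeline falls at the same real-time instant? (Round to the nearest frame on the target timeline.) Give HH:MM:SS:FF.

00:48:27:01

Source frame index: (0×3600 + 48×60 + 24) × 24 + 3 = 69699.
Real time: 69699 / (24000/1001) = 23256233/8000 s.
Target frame: (23256233/8000) × (24) = 69768699/1000 ≈ 69768.699 → 69769.
At 24 labels/s: frame 69769 → 00:48:27:01.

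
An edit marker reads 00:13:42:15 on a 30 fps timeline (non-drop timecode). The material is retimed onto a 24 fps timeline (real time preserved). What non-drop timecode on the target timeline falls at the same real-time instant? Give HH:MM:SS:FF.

Source frame index: (0×3600 + 13×60 + 42) × 30 + 15 = 24675.
Real time: 24675 / (30) = 1645/2 s.
Target frame: (1645/2) × (24) = 19740.
At 24 labels/s: frame 19740 → 00:13:42:12.

00:13:42:12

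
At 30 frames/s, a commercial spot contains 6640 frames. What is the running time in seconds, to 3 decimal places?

Running time = 6640 × 1/30 = 664/3 s ≈ 221.333 s.

221.333 seconds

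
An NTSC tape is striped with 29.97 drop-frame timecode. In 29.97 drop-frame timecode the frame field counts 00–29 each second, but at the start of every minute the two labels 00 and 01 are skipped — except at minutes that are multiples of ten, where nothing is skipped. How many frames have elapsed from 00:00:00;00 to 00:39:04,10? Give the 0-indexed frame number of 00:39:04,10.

70258

Complete 10-minute blocks: 3, each 17982 frames → 53946.
Remaining 9 whole minutes in the current block: 1800 + 8 × 1798 = 16184 frames.
Within the current minute: 4 × 30 + 10 − 2 = 128 (labels ;00/;01 skipped at this minute). Total = 53946 + 16184 + 128 = 70258.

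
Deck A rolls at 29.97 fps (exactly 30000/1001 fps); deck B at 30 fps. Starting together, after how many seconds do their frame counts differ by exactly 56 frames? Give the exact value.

28028/15 seconds

The gap grows by |30 − 30000/1001| = 30/1001 frames per second.
Time for a 56-frame gap: 56 ÷ (30/1001) = 28028/15 s.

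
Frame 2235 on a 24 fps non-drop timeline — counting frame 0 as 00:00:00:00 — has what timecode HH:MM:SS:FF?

2235 ÷ 24 = 93 full seconds, remainder 3 frames.
93 s = 0 h 1 min 33 s.
Timecode: 00:01:33:03.

00:01:33:03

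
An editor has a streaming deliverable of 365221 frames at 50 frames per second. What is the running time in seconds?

Running time = 365221 / (50) = 7304.42 s.

7304.42 seconds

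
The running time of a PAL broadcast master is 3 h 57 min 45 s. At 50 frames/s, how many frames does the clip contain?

713250 frames

3 h 57 min 45 s = 14265 s.
Frames = 14265 × 50 = 713250.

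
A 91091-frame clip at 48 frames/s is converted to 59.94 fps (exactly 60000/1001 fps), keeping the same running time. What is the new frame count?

113750 frames

Target frames = source frames × (target rate / source rate) = 91091 × (60000/1001)/(48) = 91091 × 1250/1001 = 113750.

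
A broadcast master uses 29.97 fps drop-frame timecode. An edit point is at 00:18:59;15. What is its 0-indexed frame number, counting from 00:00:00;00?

Complete 10-minute blocks: 1, each 17982 frames → 17982.
Remaining 8 whole minutes in the current block: 1800 + 7 × 1798 = 14386 frames.
Within the current minute: 59 × 30 + 15 − 2 = 1783 (labels ;00/;01 skipped at this minute). Total = 17982 + 14386 + 1783 = 34151.

34151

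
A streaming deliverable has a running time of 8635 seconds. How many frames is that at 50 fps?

431750 frames

Frames = 8635 × 50 = 431750.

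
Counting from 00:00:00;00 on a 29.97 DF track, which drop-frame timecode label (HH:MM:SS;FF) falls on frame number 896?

Ten DF minutes hold 17982 frames, so frame 896 lies in block 0 (frames 0–17981) with 896 frames into that block.
The block's first minute is 1800 frames and the rest 1798 each; 896 frames reaches minute 0, so 0 × 18 + 0 × 2 = 0 labels have been skipped so far.
Adding those back, label number 896 + 0 = 896 at 30 labels/s is 29 s + 26 f = 0 h 0 min 29 s frame 26, i.e. 00:00:29;26.

00:00:29;26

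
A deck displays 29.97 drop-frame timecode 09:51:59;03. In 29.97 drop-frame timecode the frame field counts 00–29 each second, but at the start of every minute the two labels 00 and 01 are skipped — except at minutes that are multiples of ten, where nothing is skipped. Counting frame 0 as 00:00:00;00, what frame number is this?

As if non-drop at 30 labels/s: (9 × 3600 + 51 × 60 + 59) × 30 + 3 = 1065573.
Minute boundaries passed: 591; those not divisible by 10: 591 − 59 = 532; dropped labels = 2 × 532 = 1064.
Actual frame index = 1065573 − 1064 = 1064509.

1064509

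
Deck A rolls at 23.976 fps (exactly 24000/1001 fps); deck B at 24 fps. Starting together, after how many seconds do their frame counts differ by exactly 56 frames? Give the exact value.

The gap grows by |24 − 24000/1001| = 24/1001 frames per second.
Time for a 56-frame gap: 56 ÷ (24/1001) = 7007/3 s.

7007/3 seconds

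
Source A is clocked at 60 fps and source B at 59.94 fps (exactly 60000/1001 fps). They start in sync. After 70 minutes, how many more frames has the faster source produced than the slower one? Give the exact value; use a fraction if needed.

36000/143 frames

70 min = 4200 s.
A emits 60 × 4200 = 252000 frames; B emits 60000/1001 × 4200 = 36000000/143.
Difference = 36000/143 frames (≈ 251.7483); B is behind A.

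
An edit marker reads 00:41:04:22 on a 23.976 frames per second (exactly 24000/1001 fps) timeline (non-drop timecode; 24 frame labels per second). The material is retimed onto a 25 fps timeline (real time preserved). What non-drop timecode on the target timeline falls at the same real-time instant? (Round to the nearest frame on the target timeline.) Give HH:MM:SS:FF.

00:41:07:10

Source frame index: (0×3600 + 41×60 + 4) × 24 + 22 = 59158.
Real time: 59158 / (24000/1001) = 29608579/12000 s.
Target frame: (29608579/12000) × (25) = 29608579/480 ≈ 61684.540 → 61685.
At 25 labels/s: frame 61685 → 00:41:07:10.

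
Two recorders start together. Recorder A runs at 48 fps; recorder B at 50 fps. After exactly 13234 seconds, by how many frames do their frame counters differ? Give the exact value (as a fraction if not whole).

A emits 48 × 13234 = 635232 frames; B emits 50 × 13234 = 661700.
Difference = 26468 frames; B is ahead of A.

26468 frames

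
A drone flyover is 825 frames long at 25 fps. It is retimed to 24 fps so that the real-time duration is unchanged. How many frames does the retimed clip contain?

792 frames

Target frames = source frames × (target rate / source rate) = 825 × (24)/(25) = 825 × 24/25 = 792.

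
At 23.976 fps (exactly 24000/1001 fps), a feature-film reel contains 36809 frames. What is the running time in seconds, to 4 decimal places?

1535.2420 seconds

Running time = 36809 × 1001/24000 = 36845809/24000 s ≈ 1535.2420 s.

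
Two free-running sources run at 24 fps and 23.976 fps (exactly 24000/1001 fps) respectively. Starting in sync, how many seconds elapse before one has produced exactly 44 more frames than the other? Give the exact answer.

11011/6 seconds

The gap grows by |24000/1001 − 24| = 24/1001 frames per second.
Time for a 44-frame gap: 44 ÷ (24/1001) = 11011/6 s.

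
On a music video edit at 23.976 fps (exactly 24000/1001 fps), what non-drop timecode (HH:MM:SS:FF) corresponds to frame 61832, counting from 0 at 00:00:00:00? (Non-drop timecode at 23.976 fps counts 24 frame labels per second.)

00:42:56:08

61832 ÷ 24 = 2576 full seconds, remainder 8 frames.
2576 s = 0 h 42 min 56 s.
Timecode: 00:42:56:08.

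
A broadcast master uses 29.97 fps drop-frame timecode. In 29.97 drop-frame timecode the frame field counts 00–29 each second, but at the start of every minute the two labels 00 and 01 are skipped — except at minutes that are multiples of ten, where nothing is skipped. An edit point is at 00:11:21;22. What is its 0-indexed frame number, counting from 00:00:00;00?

As if non-drop at 30 labels/s: (0 × 3600 + 11 × 60 + 21) × 30 + 22 = 20452.
Minute boundaries passed: 11; those not divisible by 10: 11 − 1 = 10; dropped labels = 2 × 10 = 20.
Actual frame index = 20452 − 20 = 20432.

20432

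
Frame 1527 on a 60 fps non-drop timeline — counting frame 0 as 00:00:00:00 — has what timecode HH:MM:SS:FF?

00:00:25:27

1527 ÷ 60 = 25 full seconds, remainder 27 frames.
25 s = 0 h 0 min 25 s.
Timecode: 00:00:25:27.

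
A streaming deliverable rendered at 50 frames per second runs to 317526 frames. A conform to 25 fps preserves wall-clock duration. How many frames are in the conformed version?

Target frames = source frames × (target rate / source rate) = 317526 × (25)/(50) = 317526 × 1/2 = 158763.

158763 frames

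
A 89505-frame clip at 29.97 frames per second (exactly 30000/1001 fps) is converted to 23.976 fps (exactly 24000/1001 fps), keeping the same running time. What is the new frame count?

Target frames = source frames × (target rate / source rate) = 89505 × (24000/1001)/(30000/1001) = 89505 × 4/5 = 71604.

71604 frames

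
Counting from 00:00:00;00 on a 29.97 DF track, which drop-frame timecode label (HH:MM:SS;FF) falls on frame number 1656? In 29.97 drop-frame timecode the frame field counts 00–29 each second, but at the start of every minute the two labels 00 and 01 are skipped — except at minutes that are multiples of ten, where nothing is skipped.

Ten DF minutes hold 17982 frames, so frame 1656 lies in block 0 (frames 0–17981) with 1656 frames into that block.
The block's first minute is 1800 frames and the rest 1798 each; 1656 frames reaches minute 0, so 0 × 18 + 0 × 2 = 0 labels have been skipped so far.
Adding those back, label number 1656 + 0 = 1656 at 30 labels/s is 55 s + 6 f = 0 h 0 min 55 s frame 6, i.e. 00:00:55;06.

00:00:55;06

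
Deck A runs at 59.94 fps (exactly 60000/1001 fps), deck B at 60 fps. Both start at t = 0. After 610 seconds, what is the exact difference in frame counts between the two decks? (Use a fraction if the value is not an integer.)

36600/1001 frames

A emits 60000/1001 × 610 = 36600000/1001 frames; B emits 60 × 610 = 36600.
Difference = 36600/1001 frames (≈ 36.5634); B is ahead of A.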